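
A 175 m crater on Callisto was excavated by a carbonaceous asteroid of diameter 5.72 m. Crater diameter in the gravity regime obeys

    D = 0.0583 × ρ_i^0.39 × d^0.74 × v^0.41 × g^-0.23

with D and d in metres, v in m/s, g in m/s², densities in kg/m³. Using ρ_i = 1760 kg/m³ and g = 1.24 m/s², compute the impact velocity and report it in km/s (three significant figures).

v ≈ 12.0 km/s

Rearranging for v: v = [D / (0.0583 · 1760^0.39 · 5.72^0.74 · 1.24^-0.23)]^(1/0.41).
1760^0.39 = 18.44
5.72^0.74 = 3.635
1.24^-0.23 = 0.9517
Denominator = 0.0583 × 18.44 × 3.635 × 0.9517 = 3.719
D / 3.719 = 175 / 3.719 = 47.06
v = 47.06^(1/0.41) = 47.06^2.439 = 12012 m/s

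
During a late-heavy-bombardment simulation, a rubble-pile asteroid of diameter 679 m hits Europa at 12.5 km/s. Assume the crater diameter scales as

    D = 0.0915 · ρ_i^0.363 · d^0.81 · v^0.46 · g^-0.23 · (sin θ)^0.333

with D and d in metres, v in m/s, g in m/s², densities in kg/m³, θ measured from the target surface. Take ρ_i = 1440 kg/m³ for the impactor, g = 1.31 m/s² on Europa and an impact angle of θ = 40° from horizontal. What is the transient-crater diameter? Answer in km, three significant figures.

In SI units: v = 12500 m/s.
ρ_i^0.363 = 1440^0.363 = 14.01
d^0.81 = 679^0.81 = 196.7
v^0.46 = 12500^0.46 = 76.66
g^-0.23 = 1.31^-0.23 = 0.9398
(sin 40°)^0.333 = 0.6428^0.333 = 0.8632
D = 0.0915 × 14.01 × 196.7 × 76.66 × 0.9398 × 0.8632 = 15681 m
   = 15.68 km

D ≈ 15.7 km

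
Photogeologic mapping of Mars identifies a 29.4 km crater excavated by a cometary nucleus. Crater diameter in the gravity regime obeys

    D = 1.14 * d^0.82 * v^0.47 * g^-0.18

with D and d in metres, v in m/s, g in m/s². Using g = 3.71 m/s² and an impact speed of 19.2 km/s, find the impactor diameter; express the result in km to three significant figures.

d ≈ 1.12 km

Rearranging for d: d = [D / (1.14 · 19200^0.47 · 3.71^-0.18)]^(1/0.82).
D = 29400 m.
19200^0.47 = 103.1
3.71^-0.18 = 0.7898
Denominator = 1.14 × 103.1 × 0.7898 = 92.83
D / 92.83 = 29400 / 92.83 = 316.7
d = 316.7^(1/0.82) = 316.7^1.2195 = 1121 m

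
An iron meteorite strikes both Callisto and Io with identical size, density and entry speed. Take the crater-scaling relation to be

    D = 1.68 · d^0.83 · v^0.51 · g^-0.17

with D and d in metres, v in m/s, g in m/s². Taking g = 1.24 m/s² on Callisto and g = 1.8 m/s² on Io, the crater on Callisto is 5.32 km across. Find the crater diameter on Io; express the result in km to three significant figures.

All impactor-dependent factors cancel in the ratio, leaving D_Io/D_Callisto = (g_Io/g_Callisto)^-0.17.
(1.8/1.24)^-0.17 = 1.452^-0.17 = 0.9386
D_Io = 0.9386 × 5.32 km = 4.99 km

D ≈ 4.99 km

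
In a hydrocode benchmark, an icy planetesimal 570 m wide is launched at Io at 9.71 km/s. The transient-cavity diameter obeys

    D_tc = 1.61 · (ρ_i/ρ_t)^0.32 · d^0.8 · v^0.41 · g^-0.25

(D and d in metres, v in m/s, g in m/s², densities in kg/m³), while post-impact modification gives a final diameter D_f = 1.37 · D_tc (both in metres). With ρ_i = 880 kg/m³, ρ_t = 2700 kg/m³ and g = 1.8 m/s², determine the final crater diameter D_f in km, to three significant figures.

D_f ≈ 9.19 km

v = 9710 m/s.
(ρ_i/ρ_t)^0.32 = (880/2700)^0.32 = 0.6986
d^0.8 = 570^0.8 = 160.2
v^0.41 = 9710^0.41 = 43.13
g^-0.25 = 1.8^-0.25 = 0.8633
D_tc = 1.61 × 0.6986 × 160.2 × 43.13 × 0.8633 = 6709 m
D_f = 1.37 × 6709 = 9191 m
     = 9.191 km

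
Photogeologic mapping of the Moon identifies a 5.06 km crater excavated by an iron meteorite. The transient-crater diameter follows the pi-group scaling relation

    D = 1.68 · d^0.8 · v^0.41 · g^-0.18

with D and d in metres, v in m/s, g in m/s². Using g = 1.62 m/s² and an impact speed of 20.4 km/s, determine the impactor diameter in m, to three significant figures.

d ≈ 154 m

Rearranging for d: d = [D / (1.68 · 20400^0.41 · 1.62^-0.18)]^(1/0.8).
D = 5060 m.
20400^0.41 = 58.47
1.62^-0.18 = 0.9168
Denominator = 1.68 × 58.47 × 0.9168 = 90.06
D / 90.06 = 5060 / 90.06 = 56.18
d = 56.18^(1/0.8) = 56.18^1.25 = 153.8 m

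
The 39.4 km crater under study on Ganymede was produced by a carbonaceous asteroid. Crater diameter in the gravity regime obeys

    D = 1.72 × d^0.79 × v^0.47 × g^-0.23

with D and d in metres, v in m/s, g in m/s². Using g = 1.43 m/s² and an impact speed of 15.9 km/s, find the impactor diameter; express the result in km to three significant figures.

Rearranging for d: d = [D / (1.72 · 15900^0.47 · 1.43^-0.23)]^(1/0.79).
D = 39400 m.
15900^0.47 = 94.33
1.43^-0.23 = 0.9210
Denominator = 1.72 × 94.33 × 0.9210 = 149.4
D / 149.4 = 39400 / 149.4 = 263.7
d = 263.7^(1/0.79) = 263.7^1.2658 = 1160 m

d ≈ 1.16 km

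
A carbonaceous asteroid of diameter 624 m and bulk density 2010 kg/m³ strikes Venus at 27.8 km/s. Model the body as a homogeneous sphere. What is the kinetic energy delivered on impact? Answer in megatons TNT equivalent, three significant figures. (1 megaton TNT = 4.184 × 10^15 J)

E ≈ 23600 Mt TNT

v = 27800 m/s.
Mass m = (π/6) ρ d³ = (π/6) × 2010 × (624)³ = 2.557 × 10^11 kg
E = ½ m v² = 0.5 × 2.557 × 10^11 × (27800)² = 9.881 × 10^19 J
   = 9.881 × 10^19 / 4.184×10^15 = 23616 Mt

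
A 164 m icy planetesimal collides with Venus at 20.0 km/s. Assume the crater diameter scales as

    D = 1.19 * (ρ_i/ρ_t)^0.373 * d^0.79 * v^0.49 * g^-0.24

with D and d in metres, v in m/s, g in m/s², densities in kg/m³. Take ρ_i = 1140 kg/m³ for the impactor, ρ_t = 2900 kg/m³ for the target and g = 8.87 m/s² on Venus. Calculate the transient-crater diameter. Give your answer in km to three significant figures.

In SI units: v = 20000 m/s.
(ρ_i/ρ_t)^0.373 = (1140/2900)^0.373 = 0.7059
d^0.79 = 164^0.79 = 56.20
v^0.49 = 20000^0.49 = 128.1
g^-0.24 = 8.87^-0.24 = 0.5922
D = 1.19 × 0.7059 × 56.20 × 128.1 × 0.5922 = 3581 m
   = 3.581 km

D ≈ 3.58 km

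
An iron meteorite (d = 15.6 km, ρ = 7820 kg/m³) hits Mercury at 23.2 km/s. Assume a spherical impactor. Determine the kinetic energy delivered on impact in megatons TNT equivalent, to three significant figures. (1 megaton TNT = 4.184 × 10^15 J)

d = 15600 m; v = 23200 m/s.
Mass m = (π/6) ρ d³ = (π/6) × 7820 × (15600)³ = 1.554 × 10^16 kg
E = ½ m v² = 0.5 × 1.554 × 10^16 × (23200)² = 4.182 × 10^24 J
   = 4.182 × 10^24 / 4.184×10^15 = 9.995 × 10^8 Mt

E ≈ 1.00 × 10^9 Mt TNT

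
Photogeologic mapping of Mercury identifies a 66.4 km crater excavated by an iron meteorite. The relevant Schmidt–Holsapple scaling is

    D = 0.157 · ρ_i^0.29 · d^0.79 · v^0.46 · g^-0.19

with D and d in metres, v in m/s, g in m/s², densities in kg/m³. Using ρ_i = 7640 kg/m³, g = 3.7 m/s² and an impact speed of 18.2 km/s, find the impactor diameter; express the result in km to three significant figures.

d ≈ 2.25 km

Rearranging for d: d = [D / (0.157 · 7640^0.29 · 18200^0.46 · 3.7^-0.19)]^(1/0.79).
D = 66400 m.
7640^0.29 = 13.37
18200^0.46 = 91.12
3.7^-0.19 = 0.7799
Denominator = 0.157 × 13.37 × 91.12 × 0.7799 = 149.2
D / 149.2 = 66400 / 149.2 = 445.0
d = 445.0^(1/0.79) = 445.0^1.2658 = 2251 m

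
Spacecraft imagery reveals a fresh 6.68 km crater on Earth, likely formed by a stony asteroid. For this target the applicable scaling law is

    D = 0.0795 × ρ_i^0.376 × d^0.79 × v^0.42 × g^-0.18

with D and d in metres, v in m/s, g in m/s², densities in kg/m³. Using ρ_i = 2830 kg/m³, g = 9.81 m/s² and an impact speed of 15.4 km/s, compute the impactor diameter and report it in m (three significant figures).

d ≈ 389 m

Rearranging for d: d = [D / (0.0795 · 2830^0.376 · 15400^0.42 · 9.81^-0.18)]^(1/0.79).
D = 6680 m.
2830^0.376 = 19.86
15400^0.42 = 57.38
9.81^-0.18 = 0.6630
Denominator = 0.0795 × 19.86 × 57.38 × 0.6630 = 60.06
D / 60.06 = 6680 / 60.06 = 111.2
d = 111.2^(1/0.79) = 111.2^1.2658 = 389.0 m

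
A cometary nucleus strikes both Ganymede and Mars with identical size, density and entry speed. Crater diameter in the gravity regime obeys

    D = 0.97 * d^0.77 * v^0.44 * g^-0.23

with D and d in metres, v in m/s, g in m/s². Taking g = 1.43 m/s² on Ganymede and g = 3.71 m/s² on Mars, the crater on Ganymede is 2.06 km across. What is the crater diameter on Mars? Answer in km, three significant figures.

D ≈ 1.65 km

All impactor-dependent factors cancel in the ratio, leaving D_Mars/D_Ganymede = (g_Mars/g_Ganymede)^-0.23.
(3.71/1.43)^-0.23 = 2.594^-0.23 = 0.8031
D_Mars = 0.8031 × 2.06 km = 1.65 km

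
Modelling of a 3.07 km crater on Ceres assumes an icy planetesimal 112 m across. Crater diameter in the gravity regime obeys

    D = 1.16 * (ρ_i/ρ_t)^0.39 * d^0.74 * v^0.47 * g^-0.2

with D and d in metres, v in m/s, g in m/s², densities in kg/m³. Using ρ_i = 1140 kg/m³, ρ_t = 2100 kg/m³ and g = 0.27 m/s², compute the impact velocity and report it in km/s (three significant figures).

v ≈ 10.8 km/s

Rearranging for v: v = [D / (1.16 · (1140/2100)^0.39 · 112^0.74 · 0.27^-0.2)]^(1/0.47).
D = 3070 m.
(1140/2100)^0.39 = 0.7880
112^0.74 = 32.84
0.27^-0.2 = 1.299
Denominator = 1.16 × 0.7880 × 32.84 × 1.299 = 38.99
D / 38.99 = 3070 / 38.99 = 78.74
v = 78.74^(1/0.47) = 78.74^2.1277 = 10828 m/s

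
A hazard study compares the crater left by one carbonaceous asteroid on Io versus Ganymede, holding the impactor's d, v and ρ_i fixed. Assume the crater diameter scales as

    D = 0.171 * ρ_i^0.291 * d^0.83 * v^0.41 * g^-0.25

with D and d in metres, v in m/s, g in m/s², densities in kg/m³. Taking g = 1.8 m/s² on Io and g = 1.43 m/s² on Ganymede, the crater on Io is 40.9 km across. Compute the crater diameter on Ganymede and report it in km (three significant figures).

All impactor-dependent factors cancel in the ratio, leaving D_Ganymede/D_Io = (g_Ganymede/g_Io)^-0.25.
(1.43/1.8)^-0.25 = 0.7944^-0.25 = 1.059
D_Ganymede = 1.059 × 40.9 km = 43.3 km

D ≈ 43.3 km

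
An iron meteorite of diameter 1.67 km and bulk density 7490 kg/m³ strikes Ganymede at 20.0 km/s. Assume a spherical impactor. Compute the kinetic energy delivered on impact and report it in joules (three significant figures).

E ≈ 3.65 × 10^21 J

d = 1670 m; v = 20000 m/s.
Mass m = (π/6) ρ d³ = (π/6) × 7490 × (1670)³ = 1.827 × 10^13 kg
E = ½ m v² = 0.5 × 1.827 × 10^13 × (20000)² = 3.654 × 10^21 J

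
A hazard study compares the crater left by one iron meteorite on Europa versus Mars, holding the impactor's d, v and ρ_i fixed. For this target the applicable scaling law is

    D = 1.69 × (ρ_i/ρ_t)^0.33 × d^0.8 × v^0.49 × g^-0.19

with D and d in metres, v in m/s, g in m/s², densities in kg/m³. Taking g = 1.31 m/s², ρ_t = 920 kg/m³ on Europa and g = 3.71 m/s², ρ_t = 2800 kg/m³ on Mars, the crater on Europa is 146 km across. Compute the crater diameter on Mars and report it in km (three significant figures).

The impactor-only factors (d, v, ρ_i) cancel in the ratio, leaving D_Mars/D_Europa = (g_Mars/g_Europa)^-0.19 · (ρ_t,Europa/ρ_t,Mars)^0.33.
(3.71/1.31)^-0.19 = 2.832^-0.19 = 0.8205
(920/2800)^0.33 = 0.3286^0.33 = 0.6926
Ratio = 0.8205 × 0.6926 = 0.5683
D_Mars = 0.5683 × 146 km = 83.0 km

D ≈ 83.0 km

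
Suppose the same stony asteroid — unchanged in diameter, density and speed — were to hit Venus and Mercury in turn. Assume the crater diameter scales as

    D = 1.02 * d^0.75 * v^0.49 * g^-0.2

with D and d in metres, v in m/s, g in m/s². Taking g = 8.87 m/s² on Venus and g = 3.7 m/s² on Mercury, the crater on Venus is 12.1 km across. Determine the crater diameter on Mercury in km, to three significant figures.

All impactor-dependent factors cancel in the ratio, leaving D_Mercury/D_Venus = (g_Mercury/g_Venus)^-0.2.
(3.7/8.87)^-0.2 = 0.4171^-0.2 = 1.191
D_Mercury = 1.191 × 12.1 km = 14.4 km

D ≈ 14.4 km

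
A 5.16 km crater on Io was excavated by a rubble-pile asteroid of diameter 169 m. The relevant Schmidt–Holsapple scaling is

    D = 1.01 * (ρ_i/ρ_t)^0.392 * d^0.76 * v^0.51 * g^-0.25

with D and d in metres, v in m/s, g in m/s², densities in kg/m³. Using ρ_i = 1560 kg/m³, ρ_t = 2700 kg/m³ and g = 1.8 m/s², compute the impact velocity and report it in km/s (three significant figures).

v ≈ 18.2 km/s

Rearranging for v: v = [D / (1.01 · (1560/2700)^0.392 · 169^0.76 · 1.8^-0.25)]^(1/0.51).
D = 5160 m.
(1560/2700)^0.392 = 0.8065
169^0.76 = 49.34
1.8^-0.25 = 0.8633
Denominator = 1.01 × 0.8065 × 49.34 × 0.8633 = 34.70
D / 34.70 = 5160 / 34.70 = 148.7
v = 148.7^(1/0.51) = 148.7^1.9608 = 18175 m/s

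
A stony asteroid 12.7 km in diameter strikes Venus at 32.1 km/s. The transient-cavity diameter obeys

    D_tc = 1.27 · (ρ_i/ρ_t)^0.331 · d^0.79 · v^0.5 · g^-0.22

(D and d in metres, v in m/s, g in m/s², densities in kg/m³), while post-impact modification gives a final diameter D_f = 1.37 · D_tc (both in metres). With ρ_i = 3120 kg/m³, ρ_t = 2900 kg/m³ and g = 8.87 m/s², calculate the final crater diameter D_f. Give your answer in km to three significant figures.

In SI: d = 12700 m, v = 32100 m/s.
(ρ_i/ρ_t)^0.331 = (3120/2900)^0.331 = 1.024
d^0.79 = 12700^0.79 = 1746
v^0.5 = 32100^0.5 = 179.2
g^-0.22 = 8.87^-0.22 = 0.6187
D_tc = 1.27 × 1.024 × 1746 × 179.2 × 0.6187 = 2.517 × 10^5 m
D_f = 1.37 × 2.517 × 10^5 = 3.448 × 10^5 m
     = 344.8 km

D_f ≈ 345 km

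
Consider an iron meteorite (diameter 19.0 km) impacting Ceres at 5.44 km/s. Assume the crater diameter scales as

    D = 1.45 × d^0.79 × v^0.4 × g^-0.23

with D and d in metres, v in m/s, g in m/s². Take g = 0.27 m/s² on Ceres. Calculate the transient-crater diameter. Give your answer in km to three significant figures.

In SI units: d = 19000 m, v = 5440 m/s.
d^0.79 = 19000^0.79 = 2400
v^0.4 = 5440^0.4 = 31.21
g^-0.23 = 0.27^-0.23 = 1.351
D = 1.45 × 2400 × 31.21 × 1.351 = 1.467 × 10^5 m
   = 146.7 km

D ≈ 147 km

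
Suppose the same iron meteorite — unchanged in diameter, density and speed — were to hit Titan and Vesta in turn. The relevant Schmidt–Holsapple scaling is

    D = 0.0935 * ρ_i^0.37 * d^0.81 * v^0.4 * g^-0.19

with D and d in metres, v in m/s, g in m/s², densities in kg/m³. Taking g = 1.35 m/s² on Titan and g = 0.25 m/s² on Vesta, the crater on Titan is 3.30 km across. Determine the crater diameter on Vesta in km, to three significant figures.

All impactor-dependent factors cancel in the ratio, leaving D_Vesta/D_Titan = (g_Vesta/g_Titan)^-0.19.
(0.25/1.35)^-0.19 = 0.1852^-0.19 = 1.378
D_Vesta = 1.378 × 3.30 km = 4.55 km

D ≈ 4.55 km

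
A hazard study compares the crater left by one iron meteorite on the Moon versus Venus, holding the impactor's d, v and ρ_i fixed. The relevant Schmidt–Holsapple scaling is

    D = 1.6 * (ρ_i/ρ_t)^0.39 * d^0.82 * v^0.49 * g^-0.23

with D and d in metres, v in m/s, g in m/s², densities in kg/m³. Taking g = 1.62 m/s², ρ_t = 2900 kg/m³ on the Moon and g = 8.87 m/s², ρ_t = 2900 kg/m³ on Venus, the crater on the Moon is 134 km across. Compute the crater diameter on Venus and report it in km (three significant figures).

The impactor-only factors (d, v, ρ_i) cancel in the ratio, leaving D_Venus/D_Moon = (g_Venus/g_Moon)^-0.23 · (ρ_t,Moon/ρ_t,Venus)^0.39.
(8.87/1.62)^-0.23 = 5.475^-0.23 = 0.6764
(2900/2900)^0.39 = 1.000^0.39 = 1.000
Ratio = 0.6764 × 1.000 = 0.6764
D_Venus = 0.6764 × 134 km = 90.6 km

D ≈ 90.6 km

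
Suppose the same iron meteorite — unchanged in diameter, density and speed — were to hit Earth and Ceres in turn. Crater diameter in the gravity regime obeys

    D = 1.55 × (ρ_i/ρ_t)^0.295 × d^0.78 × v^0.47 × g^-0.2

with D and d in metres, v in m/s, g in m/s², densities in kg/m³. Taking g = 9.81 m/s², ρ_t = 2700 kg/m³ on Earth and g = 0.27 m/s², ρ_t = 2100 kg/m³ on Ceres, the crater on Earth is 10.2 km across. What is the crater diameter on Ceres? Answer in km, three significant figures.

D ≈ 22.5 km

The impactor-only factors (d, v, ρ_i) cancel in the ratio, leaving D_Ceres/D_Earth = (g_Ceres/g_Earth)^-0.2 · (ρ_t,Earth/ρ_t,Ceres)^0.295.
(0.27/9.81)^-0.2 = 0.02752^-0.2 = 2.051
(2700/2100)^0.295 = 1.286^0.295 = 1.077
Ratio = 2.051 × 1.077 = 2.209
D_Ceres = 2.209 × 10.2 km = 22.5 km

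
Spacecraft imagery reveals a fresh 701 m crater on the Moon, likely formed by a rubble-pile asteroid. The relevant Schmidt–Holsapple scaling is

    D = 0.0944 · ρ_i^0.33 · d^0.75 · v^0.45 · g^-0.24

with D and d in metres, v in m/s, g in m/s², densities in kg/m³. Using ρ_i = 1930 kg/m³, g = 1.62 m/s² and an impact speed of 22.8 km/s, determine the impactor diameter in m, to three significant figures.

d ≈ 14.7 m

Rearranging for d: d = [D / (0.0944 · 1930^0.33 · 22800^0.45 · 1.62^-0.24)]^(1/0.75).
1930^0.33 = 12.14
22800^0.45 = 91.43
1.62^-0.24 = 0.8907
Denominator = 0.0944 × 12.14 × 91.43 × 0.8907 = 93.33
D / 93.33 = 701 / 93.33 = 7.511
d = 7.511^(1/0.75) = 7.511^1.3333 = 14.71 m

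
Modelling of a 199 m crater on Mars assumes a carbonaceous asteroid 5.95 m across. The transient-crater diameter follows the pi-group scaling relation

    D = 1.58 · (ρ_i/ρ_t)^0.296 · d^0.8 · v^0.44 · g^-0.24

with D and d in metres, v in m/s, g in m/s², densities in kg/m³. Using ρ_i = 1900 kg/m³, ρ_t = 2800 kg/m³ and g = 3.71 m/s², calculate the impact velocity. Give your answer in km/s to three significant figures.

Rearranging for v: v = [D / (1.58 · (1900/2800)^0.296 · 5.95^0.8 · 3.71^-0.24)]^(1/0.44).
(1900/2800)^0.296 = 0.8916
5.95^0.8 = 4.165
3.71^-0.24 = 0.7300
Denominator = 1.58 × 0.8916 × 4.165 × 0.7300 = 4.283
D / 4.283 = 199 / 4.283 = 46.46
v = 46.46^(1/0.44) = 46.46^2.2727 = 6149 m/s

v ≈ 6.15 km/s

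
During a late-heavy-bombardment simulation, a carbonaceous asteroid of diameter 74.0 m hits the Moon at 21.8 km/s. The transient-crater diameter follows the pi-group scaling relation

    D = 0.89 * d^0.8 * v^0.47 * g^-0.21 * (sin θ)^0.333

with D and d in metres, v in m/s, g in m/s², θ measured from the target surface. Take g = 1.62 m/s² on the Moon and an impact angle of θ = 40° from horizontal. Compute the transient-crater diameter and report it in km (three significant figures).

D ≈ 2.38 km

In SI units: v = 21800 m/s.
d^0.8 = 74^0.8 = 31.29
v^0.47 = 21800^0.47 = 109.4
g^-0.21 = 1.62^-0.21 = 0.9037
(sin 40°)^0.333 = 0.6428^0.333 = 0.8632
D = 0.89 × 31.29 × 109.4 × 0.9037 × 0.8632 = 2377 m
   = 2.377 km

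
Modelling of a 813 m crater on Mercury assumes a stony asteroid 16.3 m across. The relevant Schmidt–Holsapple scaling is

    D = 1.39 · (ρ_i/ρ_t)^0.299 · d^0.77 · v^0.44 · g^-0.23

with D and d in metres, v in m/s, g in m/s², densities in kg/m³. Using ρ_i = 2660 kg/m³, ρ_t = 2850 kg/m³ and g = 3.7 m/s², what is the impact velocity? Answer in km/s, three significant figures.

v ≈ 30.5 km/s

Rearranging for v: v = [D / (1.39 · (2660/2850)^0.299 · 16.3^0.77 · 3.7^-0.23)]^(1/0.44).
(2660/2850)^0.299 = 0.9796
16.3^0.77 = 8.578
3.7^-0.23 = 0.7401
Denominator = 1.39 × 0.9796 × 8.578 × 0.7401 = 8.645
D / 8.645 = 813 / 8.645 = 94.04
v = 94.04^(1/0.44) = 94.04^2.2727 = 30531 m/s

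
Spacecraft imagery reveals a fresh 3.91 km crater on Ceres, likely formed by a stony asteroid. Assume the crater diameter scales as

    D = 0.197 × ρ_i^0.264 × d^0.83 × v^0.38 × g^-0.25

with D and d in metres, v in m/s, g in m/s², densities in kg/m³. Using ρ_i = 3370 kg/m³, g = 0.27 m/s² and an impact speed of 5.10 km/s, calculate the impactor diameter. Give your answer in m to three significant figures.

Rearranging for d: d = [D / (0.197 · 3370^0.264 · 5100^0.38 · 0.27^-0.25)]^(1/0.83).
D = 3910 m.
3370^0.264 = 8.537
5100^0.38 = 25.64
0.27^-0.25 = 1.387
Denominator = 0.197 × 8.537 × 25.64 × 1.387 = 59.81
D / 59.81 = 3910 / 59.81 = 65.37
d = 65.37^(1/0.83) = 65.37^1.2048 = 153.9 m

d ≈ 154 m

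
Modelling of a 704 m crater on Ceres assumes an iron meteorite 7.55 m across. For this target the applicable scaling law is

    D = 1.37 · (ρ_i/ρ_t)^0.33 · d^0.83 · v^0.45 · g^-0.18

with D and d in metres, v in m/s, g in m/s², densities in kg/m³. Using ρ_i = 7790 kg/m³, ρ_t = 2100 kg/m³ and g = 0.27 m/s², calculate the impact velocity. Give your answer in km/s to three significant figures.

v ≈ 5.75 km/s

Rearranging for v: v = [D / (1.37 · (7790/2100)^0.33 · 7.55^0.83 · 0.27^-0.18)]^(1/0.45).
(7790/2100)^0.33 = 1.541
7.55^0.83 = 5.354
0.27^-0.18 = 1.266
Denominator = 1.37 × 1.541 × 5.354 × 1.266 = 14.31
D / 14.31 = 704 / 14.31 = 49.20
v = 49.20^(1/0.45) = 49.20^2.2222 = 5753 m/s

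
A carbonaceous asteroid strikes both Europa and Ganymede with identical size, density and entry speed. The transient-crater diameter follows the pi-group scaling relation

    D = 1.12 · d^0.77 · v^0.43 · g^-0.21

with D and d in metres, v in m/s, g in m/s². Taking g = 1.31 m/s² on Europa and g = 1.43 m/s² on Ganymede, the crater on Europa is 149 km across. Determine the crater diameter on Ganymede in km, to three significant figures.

D ≈ 146 km

All impactor-dependent factors cancel in the ratio, leaving D_Ganymede/D_Europa = (g_Ganymede/g_Europa)^-0.21.
(1.43/1.31)^-0.21 = 1.092^-0.21 = 0.9817
D_Ganymede = 0.9817 × 149 km = 146 km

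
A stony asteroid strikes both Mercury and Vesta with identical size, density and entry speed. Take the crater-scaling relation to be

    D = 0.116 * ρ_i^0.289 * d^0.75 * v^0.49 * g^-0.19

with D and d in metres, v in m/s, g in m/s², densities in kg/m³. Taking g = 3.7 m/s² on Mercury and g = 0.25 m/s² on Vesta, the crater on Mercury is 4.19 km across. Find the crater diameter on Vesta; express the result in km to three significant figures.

D ≈ 6.99 km

All impactor-dependent factors cancel in the ratio, leaving D_Vesta/D_Mercury = (g_Vesta/g_Mercury)^-0.19.
(0.25/3.7)^-0.19 = 0.06757^-0.19 = 1.669
D_Vesta = 1.669 × 4.19 km = 6.99 km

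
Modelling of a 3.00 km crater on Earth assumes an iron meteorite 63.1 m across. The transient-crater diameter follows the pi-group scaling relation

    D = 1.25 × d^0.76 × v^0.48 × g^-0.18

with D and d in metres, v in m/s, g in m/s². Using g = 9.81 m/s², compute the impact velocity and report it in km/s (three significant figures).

v ≈ 36.6 km/s

Rearranging for v: v = [D / (1.25 · 63.1^0.76 · 9.81^-0.18)]^(1/0.48).
D = 3000 m.
63.1^0.76 = 23.34
9.81^-0.18 = 0.6630
Denominator = 1.25 × 23.34 × 0.6630 = 19.34
D / 19.34 = 3000 / 19.34 = 155.1
v = 155.1^(1/0.48) = 155.1^2.0833 = 36619 m/s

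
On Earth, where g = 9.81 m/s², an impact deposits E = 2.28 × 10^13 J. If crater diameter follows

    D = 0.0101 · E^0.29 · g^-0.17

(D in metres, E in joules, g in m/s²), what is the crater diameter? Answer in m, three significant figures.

D ≈ 51.2 m

E^0.29 = (2.28 × 10^13)^0.29 = 7.478 × 10^3
g^-0.17 = 9.81^-0.17 = 0.6783
D = 0.0101 × 7.478 × 10^3 × 0.6783 = 51.23 m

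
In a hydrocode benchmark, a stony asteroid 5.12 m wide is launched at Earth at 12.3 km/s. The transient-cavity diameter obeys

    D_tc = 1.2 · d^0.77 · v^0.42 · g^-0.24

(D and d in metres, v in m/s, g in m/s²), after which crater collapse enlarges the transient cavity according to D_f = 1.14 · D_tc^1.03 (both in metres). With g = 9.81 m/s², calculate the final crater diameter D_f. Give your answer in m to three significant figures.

D_f ≈ 168 m

v = 12300 m/s.
d^0.77 = 5.12^0.77 = 3.517
v^0.42 = 12300^0.42 = 52.21
g^-0.24 = 9.81^-0.24 = 0.5781
D_tc = 1.2 × 3.517 × 52.21 × 0.5781 = 127.4 m
D_f = 1.14 × (127.4)^1.03 = 168.0 m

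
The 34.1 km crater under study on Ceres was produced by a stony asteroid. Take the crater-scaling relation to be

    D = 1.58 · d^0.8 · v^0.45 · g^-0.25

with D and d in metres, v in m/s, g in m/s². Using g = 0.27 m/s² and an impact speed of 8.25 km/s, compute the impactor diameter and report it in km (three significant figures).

d ≈ 1.09 km

Rearranging for d: d = [D / (1.58 · 8250^0.45 · 0.27^-0.25)]^(1/0.8).
D = 34100 m.
8250^0.45 = 57.86
0.27^-0.25 = 1.387
Denominator = 1.58 × 57.86 × 1.387 = 126.8
D / 126.8 = 34100 / 126.8 = 268.9
d = 268.9^(1/0.8) = 268.9^1.25 = 1089 m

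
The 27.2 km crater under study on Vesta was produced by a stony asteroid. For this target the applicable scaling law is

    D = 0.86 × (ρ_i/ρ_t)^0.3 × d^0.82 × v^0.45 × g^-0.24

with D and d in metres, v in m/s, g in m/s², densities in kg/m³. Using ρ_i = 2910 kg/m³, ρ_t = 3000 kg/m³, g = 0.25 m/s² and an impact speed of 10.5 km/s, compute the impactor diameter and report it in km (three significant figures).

Rearranging for d: d = [D / (0.86 · (2910/3000)^0.3 · 10500^0.45 · 0.25^-0.24)]^(1/0.82).
D = 27200 m.
(2910/3000)^0.3 = 0.9909
10500^0.45 = 64.50
0.25^-0.24 = 1.395
Denominator = 0.86 × 0.9909 × 64.50 × 1.395 = 76.68
D / 76.68 = 27200 / 76.68 = 354.7
d = 354.7^(1/0.82) = 354.7^1.2195 = 1287 m

d ≈ 1.29 km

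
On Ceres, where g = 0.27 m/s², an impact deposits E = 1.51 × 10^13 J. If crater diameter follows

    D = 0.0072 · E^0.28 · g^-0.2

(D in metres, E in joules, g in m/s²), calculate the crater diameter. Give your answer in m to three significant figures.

E^0.28 = (1.51 × 10^13)^0.28 = 4.899 × 10^3
g^-0.2 = 0.27^-0.2 = 1.299
D = 0.0072 × 4.899 × 10^3 × 1.299 = 45.82 m

D ≈ 45.8 m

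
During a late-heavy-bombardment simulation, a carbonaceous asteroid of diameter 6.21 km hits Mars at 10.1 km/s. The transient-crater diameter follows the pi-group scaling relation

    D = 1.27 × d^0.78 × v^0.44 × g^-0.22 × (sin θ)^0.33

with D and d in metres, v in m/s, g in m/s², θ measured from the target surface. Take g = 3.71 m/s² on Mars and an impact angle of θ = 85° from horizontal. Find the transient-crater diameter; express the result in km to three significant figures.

D ≈ 49.9 km

In SI units: d = 6210 m, v = 10100 m/s.
d^0.78 = 6210^0.78 = 909.1
v^0.44 = 10100^0.44 = 57.80
g^-0.22 = 3.71^-0.22 = 0.7494
(sin 85°)^0.33 = 0.9962^0.33 = 0.9987
D = 1.27 × 909.1 × 57.80 × 0.7494 × 0.9987 = 49945 m
   = 49.94 km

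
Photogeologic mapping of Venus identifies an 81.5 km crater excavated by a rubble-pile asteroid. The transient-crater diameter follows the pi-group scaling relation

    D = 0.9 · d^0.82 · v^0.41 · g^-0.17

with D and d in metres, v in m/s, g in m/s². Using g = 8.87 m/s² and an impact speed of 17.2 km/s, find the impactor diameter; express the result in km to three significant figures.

Rearranging for d: d = [D / (0.9 · 17200^0.41 · 8.87^-0.17)]^(1/0.82).
D = 81500 m.
17200^0.41 = 54.52
8.87^-0.17 = 0.6900
Denominator = 0.9 × 54.52 × 0.6900 = 33.86
D / 33.86 = 81500 / 33.86 = 2407
d = 2407^(1/0.82) = 2407^1.2195 = 13296 m

d ≈ 13.3 km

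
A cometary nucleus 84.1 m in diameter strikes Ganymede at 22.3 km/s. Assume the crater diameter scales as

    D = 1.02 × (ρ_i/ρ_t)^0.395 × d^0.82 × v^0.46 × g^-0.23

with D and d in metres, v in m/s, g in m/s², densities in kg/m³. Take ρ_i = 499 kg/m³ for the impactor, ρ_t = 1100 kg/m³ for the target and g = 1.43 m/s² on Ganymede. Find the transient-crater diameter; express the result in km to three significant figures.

In SI units: v = 22300 m/s.
(ρ_i/ρ_t)^0.395 = (499/1100)^0.395 = 0.7318
d^0.82 = 84.1^0.82 = 37.87
v^0.46 = 22300^0.46 = 100.1
g^-0.23 = 1.43^-0.23 = 0.9210
D = 1.02 × 0.7318 × 37.87 × 100.1 × 0.9210 = 2606 m
   = 2.606 km

D ≈ 2.61 km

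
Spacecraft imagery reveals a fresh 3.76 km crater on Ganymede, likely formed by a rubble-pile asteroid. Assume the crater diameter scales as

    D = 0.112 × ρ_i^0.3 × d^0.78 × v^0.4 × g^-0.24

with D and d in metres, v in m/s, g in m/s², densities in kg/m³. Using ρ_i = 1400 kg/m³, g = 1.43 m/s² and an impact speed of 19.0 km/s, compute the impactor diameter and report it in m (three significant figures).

d ≈ 279 m

Rearranging for d: d = [D / (0.112 · 1400^0.3 · 19000^0.4 · 1.43^-0.24)]^(1/0.78).
D = 3760 m.
1400^0.3 = 8.787
19000^0.4 = 51.46
1.43^-0.24 = 0.9177
Denominator = 0.112 × 8.787 × 51.46 × 0.9177 = 46.48
D / 46.48 = 3760 / 46.48 = 80.90
d = 80.90^(1/0.78) = 80.90^1.2821 = 279.4 m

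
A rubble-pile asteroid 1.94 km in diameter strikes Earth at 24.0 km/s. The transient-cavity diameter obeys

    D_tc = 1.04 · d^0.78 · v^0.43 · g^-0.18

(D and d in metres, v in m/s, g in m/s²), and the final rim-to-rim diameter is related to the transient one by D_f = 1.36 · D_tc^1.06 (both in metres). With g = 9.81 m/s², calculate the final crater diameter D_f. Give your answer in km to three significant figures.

D_f ≈ 47.6 km

In SI: d = 1940 m, v = 24000 m/s.
d^0.78 = 1940^0.78 = 366.8
v^0.43 = 24000^0.43 = 76.47
g^-0.18 = 9.81^-0.18 = 0.6630
D_tc = 1.04 × 366.8 × 76.47 × 0.6630 = 19340 m
D_f = 1.36 × (19340)^1.06 = 47554 m
     = 47.55 km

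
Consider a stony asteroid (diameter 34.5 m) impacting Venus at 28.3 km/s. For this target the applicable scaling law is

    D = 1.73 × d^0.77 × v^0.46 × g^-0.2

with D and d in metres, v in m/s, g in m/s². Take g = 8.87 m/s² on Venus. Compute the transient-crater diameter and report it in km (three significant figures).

D ≈ 1.91 km

In SI units: v = 28300 m/s.
d^0.77 = 34.5^0.77 = 15.28
v^0.46 = 28300^0.46 = 111.6
g^-0.2 = 8.87^-0.2 = 0.6463
D = 1.73 × 15.28 × 111.6 × 0.6463 = 1907 m
   = 1.907 km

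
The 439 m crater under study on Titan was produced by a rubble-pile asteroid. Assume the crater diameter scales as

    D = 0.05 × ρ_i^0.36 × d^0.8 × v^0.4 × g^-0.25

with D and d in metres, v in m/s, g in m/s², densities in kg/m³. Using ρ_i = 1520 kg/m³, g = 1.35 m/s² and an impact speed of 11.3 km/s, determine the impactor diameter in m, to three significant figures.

d ≈ 32.5 m

Rearranging for d: d = [D / (0.05 · 1520^0.36 · 11300^0.4 · 1.35^-0.25)]^(1/0.8).
1520^0.36 = 13.98
11300^0.4 = 41.81
1.35^-0.25 = 0.9277
Denominator = 0.05 × 13.98 × 41.81 × 0.9277 = 27.11
D / 27.11 = 439 / 27.11 = 16.19
d = 16.19^(1/0.8) = 16.19^1.25 = 32.48 m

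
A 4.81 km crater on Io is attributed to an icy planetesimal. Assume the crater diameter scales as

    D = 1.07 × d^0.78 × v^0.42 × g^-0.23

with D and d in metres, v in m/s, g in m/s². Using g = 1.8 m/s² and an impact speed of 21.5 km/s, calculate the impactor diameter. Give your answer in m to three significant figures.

Rearranging for d: d = [D / (1.07 · 21500^0.42 · 1.8^-0.23)]^(1/0.78).
D = 4810 m.
21500^0.42 = 66.01
1.8^-0.23 = 0.8735
Denominator = 1.07 × 66.01 × 0.8735 = 61.70
D / 61.70 = 4810 / 61.70 = 77.96
d = 77.96^(1/0.78) = 77.96^1.2821 = 266.4 m

d ≈ 266 m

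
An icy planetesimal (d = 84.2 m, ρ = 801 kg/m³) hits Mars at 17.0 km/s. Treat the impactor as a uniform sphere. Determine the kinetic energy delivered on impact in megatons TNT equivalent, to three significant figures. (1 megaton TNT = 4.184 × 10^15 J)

v = 17000 m/s.
Mass m = (π/6) ρ d³ = (π/6) × 801 × (84.2)³ = 2.504 × 10^8 kg
E = ½ m v² = 0.5 × 2.504 × 10^8 × (17000)² = 3.618 × 10^16 J
   = 3.618 × 10^16 / 4.184×10^15 = 8.647 Mt

E ≈ 8.65 Mt TNT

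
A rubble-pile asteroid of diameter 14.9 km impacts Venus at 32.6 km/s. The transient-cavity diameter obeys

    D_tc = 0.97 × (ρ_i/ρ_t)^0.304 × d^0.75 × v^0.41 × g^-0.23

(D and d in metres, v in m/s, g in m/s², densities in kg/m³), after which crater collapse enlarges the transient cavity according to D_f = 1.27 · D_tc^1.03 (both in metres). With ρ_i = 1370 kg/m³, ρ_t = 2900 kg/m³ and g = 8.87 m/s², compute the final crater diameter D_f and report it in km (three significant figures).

In SI: d = 14900 m, v = 32600 m/s.
(ρ_i/ρ_t)^0.304 = (1370/2900)^0.304 = 0.7961
d^0.75 = 14900^0.75 = 1349
v^0.41 = 32600^0.41 = 70.86
g^-0.23 = 8.87^-0.23 = 0.6053
D_tc = 0.97 × 0.7961 × 1349 × 70.86 × 0.6053 = 44680 m
D_f = 1.27 × (44680)^1.03 = 78238 m
     = 78.24 km

D_f ≈ 78.2 km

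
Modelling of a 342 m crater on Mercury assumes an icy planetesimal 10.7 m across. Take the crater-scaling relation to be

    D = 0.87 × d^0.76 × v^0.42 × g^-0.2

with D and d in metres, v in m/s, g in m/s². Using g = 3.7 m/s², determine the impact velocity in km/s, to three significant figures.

Rearranging for v: v = [D / (0.87 · 10.7^0.76 · 3.7^-0.2)]^(1/0.42).
10.7^0.76 = 6.058
3.7^-0.2 = 0.7698
Denominator = 0.87 × 6.058 × 0.7698 = 4.057
D / 4.057 = 342 / 4.057 = 84.30
v = 84.30^(1/0.42) = 84.30^2.381 = 38494 m/s

v ≈ 38.5 km/s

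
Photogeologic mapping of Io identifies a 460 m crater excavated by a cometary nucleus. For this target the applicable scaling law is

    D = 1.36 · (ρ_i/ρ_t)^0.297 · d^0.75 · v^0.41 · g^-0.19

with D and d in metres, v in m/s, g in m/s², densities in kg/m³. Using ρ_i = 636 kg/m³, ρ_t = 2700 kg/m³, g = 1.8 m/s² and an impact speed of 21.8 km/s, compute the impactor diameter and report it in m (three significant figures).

d ≈ 20.6 m

Rearranging for d: d = [D / (1.36 · (636/2700)^0.297 · 21800^0.41 · 1.8^-0.19)]^(1/0.75).
(636/2700)^0.297 = 0.6509
21800^0.41 = 60.09
1.8^-0.19 = 0.8943
Denominator = 1.36 × 0.6509 × 60.09 × 0.8943 = 47.57
D / 47.57 = 460 / 47.57 = 9.670
d = 9.670^(1/0.75) = 9.670^1.3333 = 20.60 m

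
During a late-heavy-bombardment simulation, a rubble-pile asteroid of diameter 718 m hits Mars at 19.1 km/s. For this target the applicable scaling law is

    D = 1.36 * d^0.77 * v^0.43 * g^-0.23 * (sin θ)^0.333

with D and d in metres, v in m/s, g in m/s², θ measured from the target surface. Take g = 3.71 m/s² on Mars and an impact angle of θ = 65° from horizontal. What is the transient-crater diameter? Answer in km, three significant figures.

D ≈ 10.7 km

In SI units: v = 19100 m/s.
d^0.77 = 718^0.77 = 158.2
v^0.43 = 19100^0.43 = 69.32
g^-0.23 = 3.71^-0.23 = 0.7397
(sin 65°)^0.333 = 0.9063^0.333 = 0.9678
D = 1.36 × 158.2 × 69.32 × 0.7397 × 0.9678 = 10677 m
   = 10.68 km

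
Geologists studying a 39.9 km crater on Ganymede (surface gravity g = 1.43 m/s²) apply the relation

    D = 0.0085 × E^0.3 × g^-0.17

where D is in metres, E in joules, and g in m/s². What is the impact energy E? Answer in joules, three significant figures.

Rearranging: E = [D / (0.0085 · g^-0.17)]^(1/0.3).
D = 39900 m.
g^-0.17 = 1.43^-0.17 = 0.9410
D / (0.0085 × 0.9410) = 39900 / (7.999 × 10^-3) = 4.988 × 10^6
E = (4.988 × 10^6)^3.3333 = 2.119 × 10^22 J

E ≈ 2.12 × 10^22 J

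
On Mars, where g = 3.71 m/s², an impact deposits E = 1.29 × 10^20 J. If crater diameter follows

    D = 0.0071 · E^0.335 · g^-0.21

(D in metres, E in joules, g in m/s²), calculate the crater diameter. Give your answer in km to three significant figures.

E^0.335 = (1.29 × 10^20)^0.335 = 5.458 × 10^6
g^-0.21 = 3.71^-0.21 = 0.7593
D = 0.0071 × 5.458 × 10^6 × 0.7593 = 29424 m
   = 29.42 km

D ≈ 29.4 km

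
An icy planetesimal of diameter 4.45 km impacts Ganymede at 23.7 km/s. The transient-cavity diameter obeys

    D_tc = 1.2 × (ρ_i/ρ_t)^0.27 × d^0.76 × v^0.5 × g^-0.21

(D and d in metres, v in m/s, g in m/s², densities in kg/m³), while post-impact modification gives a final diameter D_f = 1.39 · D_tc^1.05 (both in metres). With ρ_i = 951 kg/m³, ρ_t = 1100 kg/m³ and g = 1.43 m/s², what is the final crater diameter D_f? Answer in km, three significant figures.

D_f ≈ 241 km

In SI: d = 4450 m, v = 23700 m/s.
(ρ_i/ρ_t)^0.27 = (951/1100)^0.27 = 0.9615
d^0.76 = 4450^0.76 = 592.6
v^0.5 = 23700^0.5 = 153.9
g^-0.21 = 1.43^-0.21 = 0.9276
D_tc = 1.2 × 0.9615 × 592.6 × 153.9 × 0.9276 = 97610 m
D_f = 1.39 × (97610)^1.05 = 2.410 × 10^5 m
     = 241.0 km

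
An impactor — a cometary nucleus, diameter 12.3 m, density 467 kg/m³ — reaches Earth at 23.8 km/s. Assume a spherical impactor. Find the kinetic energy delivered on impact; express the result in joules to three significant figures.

v = 23800 m/s.
Mass m = (π/6) ρ d³ = (π/6) × 467 × (12.3)³ = 4.550 × 10^5 kg
E = ½ m v² = 0.5 × 4.550 × 10^5 × (23800)² = 1.289 × 10^14 J

E ≈ 1.29 × 10^14 J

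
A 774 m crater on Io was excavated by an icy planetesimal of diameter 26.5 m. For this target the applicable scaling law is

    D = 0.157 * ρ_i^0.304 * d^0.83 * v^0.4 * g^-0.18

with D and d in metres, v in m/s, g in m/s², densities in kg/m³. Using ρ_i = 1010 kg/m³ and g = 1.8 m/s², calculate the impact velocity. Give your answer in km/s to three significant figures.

v ≈ 12.9 km/s

Rearranging for v: v = [D / (0.157 · 1010^0.304 · 26.5^0.83 · 1.8^-0.18)]^(1/0.4).
1010^0.304 = 8.191
26.5^0.83 = 15.18
1.8^-0.18 = 0.8996
Denominator = 0.157 × 8.191 × 15.18 × 0.8996 = 17.56
D / 17.56 = 774 / 17.56 = 44.08
v = 44.08^(1/0.4) = 44.08^2.5 = 12900 m/s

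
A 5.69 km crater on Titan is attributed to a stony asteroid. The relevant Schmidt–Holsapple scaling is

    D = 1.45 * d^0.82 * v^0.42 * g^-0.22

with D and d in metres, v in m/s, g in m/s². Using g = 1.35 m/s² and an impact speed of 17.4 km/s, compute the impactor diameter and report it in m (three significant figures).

d ≈ 176 m

Rearranging for d: d = [D / (1.45 · 17400^0.42 · 1.35^-0.22)]^(1/0.82).
D = 5690 m.
17400^0.42 = 60.40
1.35^-0.22 = 0.9361
Denominator = 1.45 × 60.40 × 0.9361 = 81.98
D / 81.98 = 5690 / 81.98 = 69.41
d = 69.41^(1/0.82) = 69.41^1.2195 = 176.0 m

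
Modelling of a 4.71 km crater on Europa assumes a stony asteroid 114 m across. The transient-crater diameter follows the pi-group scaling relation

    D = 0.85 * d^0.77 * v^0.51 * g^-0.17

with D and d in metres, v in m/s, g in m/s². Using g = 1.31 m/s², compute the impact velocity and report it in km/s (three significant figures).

v ≈ 18.8 km/s

Rearranging for v: v = [D / (0.85 · 114^0.77 · 1.31^-0.17)]^(1/0.51).
D = 4710 m.
114^0.77 = 38.35
1.31^-0.17 = 0.9551
Denominator = 0.85 × 38.35 × 0.9551 = 31.13
D / 31.13 = 4710 / 31.13 = 151.3
v = 151.3^(1/0.51) = 151.3^1.9608 = 18803 m/s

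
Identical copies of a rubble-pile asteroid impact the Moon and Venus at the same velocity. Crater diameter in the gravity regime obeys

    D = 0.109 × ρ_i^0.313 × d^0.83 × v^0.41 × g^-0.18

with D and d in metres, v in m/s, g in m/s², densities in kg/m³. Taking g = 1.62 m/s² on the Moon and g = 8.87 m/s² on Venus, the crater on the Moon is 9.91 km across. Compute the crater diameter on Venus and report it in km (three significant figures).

All impactor-dependent factors cancel in the ratio, leaving D_Venus/D_Moon = (g_Venus/g_Moon)^-0.18.
(8.87/1.62)^-0.18 = 5.475^-0.18 = 0.7364
D_Venus = 0.7364 × 9.91 km = 7.30 km

D ≈ 7.30 km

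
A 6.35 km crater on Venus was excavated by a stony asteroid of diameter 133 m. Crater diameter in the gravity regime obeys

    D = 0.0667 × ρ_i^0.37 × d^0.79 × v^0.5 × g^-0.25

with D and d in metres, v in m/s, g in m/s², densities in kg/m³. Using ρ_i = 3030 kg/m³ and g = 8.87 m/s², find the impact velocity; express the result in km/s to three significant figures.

Rearranging for v: v = [D / (0.0667 · 3030^0.37 · 133^0.79 · 8.87^-0.25)]^(1/0.5).
D = 6350 m.
3030^0.37 = 19.41
133^0.79 = 47.63
8.87^-0.25 = 0.5795
Denominator = 0.0667 × 19.41 × 47.63 × 0.5795 = 35.73
D / 35.73 = 6350 / 35.73 = 177.7
v = 177.7^(1/0.5) = 177.7^2 = 31577 m/s

v ≈ 31.6 km/s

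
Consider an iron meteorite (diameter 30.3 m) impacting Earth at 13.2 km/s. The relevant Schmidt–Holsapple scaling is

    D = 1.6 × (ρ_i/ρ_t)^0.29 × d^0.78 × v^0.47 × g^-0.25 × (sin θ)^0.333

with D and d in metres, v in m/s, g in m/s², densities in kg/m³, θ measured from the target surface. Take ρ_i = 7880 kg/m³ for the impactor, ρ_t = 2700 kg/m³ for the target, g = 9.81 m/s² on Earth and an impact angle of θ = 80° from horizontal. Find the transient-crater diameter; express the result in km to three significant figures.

D ≈ 1.52 km

In SI units: v = 13200 m/s.
(ρ_i/ρ_t)^0.29 = (7880/2700)^0.29 = 1.364
d^0.78 = 30.3^0.78 = 14.31
v^0.47 = 13200^0.47 = 86.43
g^-0.25 = 9.81^-0.25 = 0.5650
(sin 80°)^0.333 = 0.9848^0.333 = 0.9949
D = 1.6 × 1.364 × 14.31 × 86.43 × 0.5650 × 0.9949 = 1517 m
   = 1.517 km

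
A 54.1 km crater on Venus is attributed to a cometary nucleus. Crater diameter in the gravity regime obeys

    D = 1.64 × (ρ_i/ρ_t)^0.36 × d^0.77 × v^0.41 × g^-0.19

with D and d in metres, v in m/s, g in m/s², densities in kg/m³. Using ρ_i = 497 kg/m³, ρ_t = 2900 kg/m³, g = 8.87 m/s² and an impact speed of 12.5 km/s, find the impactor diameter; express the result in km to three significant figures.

d ≈ 19.0 km

Rearranging for d: d = [D / (1.64 · (497/2900)^0.36 · 12500^0.41 · 8.87^-0.19)]^(1/0.77).
D = 54100 m.
(497/2900)^0.36 = 0.5299
12500^0.41 = 47.83
8.87^-0.19 = 0.6605
Denominator = 1.64 × 0.5299 × 47.83 × 0.6605 = 27.45
D / 27.45 = 54100 / 27.45 = 1971
d = 1971^(1/0.77) = 1971^1.2987 = 19002 m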